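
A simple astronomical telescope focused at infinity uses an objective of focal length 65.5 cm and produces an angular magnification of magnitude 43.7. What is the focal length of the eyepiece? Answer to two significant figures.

1.5 cm

|M| = f_obj/f_eye, so f_eye = f_obj/|M| = 65.5/43.7 = 1.499 cm.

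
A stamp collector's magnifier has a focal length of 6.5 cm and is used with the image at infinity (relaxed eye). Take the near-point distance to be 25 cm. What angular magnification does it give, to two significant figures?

M = D/f = 25/6.5 = 3.846.

3.8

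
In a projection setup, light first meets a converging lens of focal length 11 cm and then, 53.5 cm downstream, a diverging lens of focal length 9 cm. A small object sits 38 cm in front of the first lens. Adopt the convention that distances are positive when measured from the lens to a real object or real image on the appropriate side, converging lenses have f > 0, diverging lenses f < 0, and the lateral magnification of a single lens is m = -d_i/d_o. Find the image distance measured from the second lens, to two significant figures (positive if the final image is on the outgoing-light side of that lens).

Applying the thin-lens equation to the first lens, 1/11 = 1/38 + 1/d_i1, which gives d_i1 = 15.481 cm.
The intermediate image is 15.481 cm to the right of lens 1, so d_o2 = L - d_i1 = 53.5 - 15.481 = 38.019 cm.
Applying the thin-lens equation again with f_2 = -9 cm and d_o2 = 38.019 cm gives d_i2 = -7.277 cm.

-7.3 cm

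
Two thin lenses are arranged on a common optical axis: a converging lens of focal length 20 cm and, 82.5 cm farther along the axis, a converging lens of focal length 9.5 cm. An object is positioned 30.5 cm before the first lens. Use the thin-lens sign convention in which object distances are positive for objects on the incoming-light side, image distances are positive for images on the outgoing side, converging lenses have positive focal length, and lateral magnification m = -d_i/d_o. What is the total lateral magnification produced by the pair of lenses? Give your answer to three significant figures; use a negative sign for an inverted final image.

1.21

Lens 1: 1/d_i1 = 1/f_1 - 1/d_o1 = 1/20 - 1/30.5 = 0.01721 cm^-1, so d_i1 = 58.095 cm.
m_1 = -(58.095)/30.5 = -1.9048.
Object distance for lens 2: d_o2 = 82.5 - 58.095 = 24.405 cm.
Lens 2: 1/d_i2 = 1/f_2 - 1/d_o2 = 1/9.5 - 1/(24.405) = 0.06429 cm^-1, so d_i2 = 15.555 cm.
m_2 = -(15.555)/(24.405) = -0.6374.
Total m = m_1 x m_2 = (-1.9048)(-0.6374) = 1.2141.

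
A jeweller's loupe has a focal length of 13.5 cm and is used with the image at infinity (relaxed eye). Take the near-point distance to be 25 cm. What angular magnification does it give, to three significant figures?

M = D/f = 25/13.5 = 1.852.

1.85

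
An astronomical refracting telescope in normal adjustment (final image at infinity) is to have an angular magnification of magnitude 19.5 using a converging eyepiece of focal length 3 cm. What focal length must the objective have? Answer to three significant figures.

|M| = f_obj/|f_eye|, so f_obj = |M| x |f_eye| = 19.5 x 3 = 58.500 cm.

58.5 cm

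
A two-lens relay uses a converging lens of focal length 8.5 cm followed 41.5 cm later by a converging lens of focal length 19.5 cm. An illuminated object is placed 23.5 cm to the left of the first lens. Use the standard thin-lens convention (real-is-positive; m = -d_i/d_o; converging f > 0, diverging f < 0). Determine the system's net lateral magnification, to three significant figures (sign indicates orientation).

First lens: d_i1 = 1/(1/8.5 - 1/23.5) = 13.317 cm.
m_1 = -(13.317)/23.5 = -0.5667.
Object distance for lens 2: d_o2 = 41.5 - 13.317 = 28.183 cm.
Second lens: d_i2 = 1/(1/19.5 - 1/(28.183)) = 63.291 cm.
m_2 = -(63.291)/(28.183) = -2.2457.
The system's lateral magnification is m_1 m_2 = (-0.5667)(-2.2457) = 1.2726.

1.27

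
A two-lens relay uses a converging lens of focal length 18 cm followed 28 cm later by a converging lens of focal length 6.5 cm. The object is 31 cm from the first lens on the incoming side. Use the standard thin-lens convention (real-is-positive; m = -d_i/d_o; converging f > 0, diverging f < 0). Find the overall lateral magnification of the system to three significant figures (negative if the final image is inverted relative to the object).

-0.420

Applying the thin-lens equation to the first lens, 1/18 = 1/31 + 1/d_i1, which gives d_i1 = 42.923 cm.
Its lateral magnification is m_1 = -d_i1/d_o1 = -(42.923)/31 = -1.3846.
This image would form 42.923 cm past lens 1, i.e. 14.923 cm beyond lens 2, so it is a virtual object for lens 2: d_o2 = 28 - 42.923 = -14.923 cm.
Applying the thin-lens equation again with f_2 = 6.5 cm and d_o2 = -14.923 cm gives d_i2 = 4.528 cm.
m_2 = -(4.528)/(-14.923) = 0.3034.
Total m = m_1 x m_2 = (-1.3846)(0.3034) = -0.4201.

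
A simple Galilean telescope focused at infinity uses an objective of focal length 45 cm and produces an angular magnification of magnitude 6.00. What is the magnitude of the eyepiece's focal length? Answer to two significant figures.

7.5 cm

|M| = f_obj/|f_eye|, so |f_eye| = f_obj/|M| = 45/6.0 = 7.500 cm.
(The eyepiece is diverging, so its signed focal length is -7.500 cm.)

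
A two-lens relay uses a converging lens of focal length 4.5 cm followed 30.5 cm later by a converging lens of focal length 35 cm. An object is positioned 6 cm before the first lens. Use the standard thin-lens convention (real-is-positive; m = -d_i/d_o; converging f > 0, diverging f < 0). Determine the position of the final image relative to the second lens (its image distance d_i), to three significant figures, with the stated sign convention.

Lens 1: 1/d_i1 = 1/f_1 - 1/d_o1 = 1/4.5 - 1/6 = 0.05556 cm^-1, so d_i1 = 18.000 cm.
Object distance for lens 2: d_o2 = 30.5 - 18.000 = 12.500 cm.
Lens 2: 1/d_i2 = 1/f_2 - 1/d_o2 = 1/35 - 1/(12.500) = -0.05143 cm^-1, so d_i2 = -19.444 cm.

-19.4 cm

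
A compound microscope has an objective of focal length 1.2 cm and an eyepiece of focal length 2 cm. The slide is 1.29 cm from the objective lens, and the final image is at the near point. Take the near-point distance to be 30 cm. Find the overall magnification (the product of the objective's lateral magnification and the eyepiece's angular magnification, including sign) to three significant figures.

-213

Objective: 1/d_i = 1/f_obj - 1/d_o = 1/1.2 - 1/1.29 = 0.05814 cm^-1, so d_i = 17.200 cm.
m_obj = -d_i/d_o = -17.200/1.29 = -13.333.
Eyepiece angular magnification (image at near point): M_eye = 1 + D/f_e = 1 + 30/2 = 16.000.
Overall M = m_obj x M_eye = (-13.333)(16.000) = -213.33.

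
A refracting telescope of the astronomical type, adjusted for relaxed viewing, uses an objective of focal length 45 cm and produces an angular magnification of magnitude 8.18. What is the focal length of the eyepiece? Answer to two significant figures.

5.5 cm

|M| = f_obj/f_eye, so f_eye = f_obj/|M| = 45/8.18 = 5.501 cm.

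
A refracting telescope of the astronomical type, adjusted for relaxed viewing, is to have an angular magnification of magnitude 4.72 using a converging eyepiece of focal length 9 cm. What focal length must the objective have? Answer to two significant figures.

|M| = f_obj/|f_eye|, so f_obj = |M| x |f_eye| = 4.72 x 9 = 42.480 cm.

42 cm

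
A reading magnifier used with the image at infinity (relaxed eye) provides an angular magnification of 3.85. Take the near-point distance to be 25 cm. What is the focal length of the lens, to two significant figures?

For the image at infinity, M = D/f.
f = D/M = 25/3.85 = 6.494 cm.

6.5 cm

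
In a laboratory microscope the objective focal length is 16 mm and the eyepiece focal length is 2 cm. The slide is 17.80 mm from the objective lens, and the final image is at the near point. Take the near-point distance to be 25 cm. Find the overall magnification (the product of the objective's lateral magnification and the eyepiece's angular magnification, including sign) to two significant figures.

-120

Convert to cm: f_obj = 16 mm = 1.6 cm; d_o = 17.80 mm = 1.78 cm.
Objective: 1/d_i = 1/f_obj - 1/d_o = 1/1.6 - 1/1.78 = 0.06320 cm^-1, so d_i = 15.822 cm.
m_obj = -d_i/d_o = -15.822/1.78 = -8.889.
Eyepiece angular magnification (image at near point): M_eye = 1 + D/f_e = 1 + 25/2 = 13.500.
Overall M = m_obj x M_eye = (-8.889)(13.500) = -120.00.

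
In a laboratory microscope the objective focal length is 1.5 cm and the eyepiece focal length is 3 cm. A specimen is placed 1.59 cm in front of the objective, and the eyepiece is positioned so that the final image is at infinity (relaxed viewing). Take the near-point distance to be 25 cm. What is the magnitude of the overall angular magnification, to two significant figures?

Objective: 1/d_i = 1/f_obj - 1/d_o = 1/1.5 - 1/1.59 = 0.03774 cm^-1, so d_i = 26.500 cm.
m_obj = -d_i/d_o = -26.500/1.59 = -16.667.
Eyepiece angular magnification (image at infinity): M_eye = D/f_e = 25/3 = 8.333.
Overall M = m_obj x M_eye = (-16.667)(8.333) = -138.89.
|M| = 138.89.

140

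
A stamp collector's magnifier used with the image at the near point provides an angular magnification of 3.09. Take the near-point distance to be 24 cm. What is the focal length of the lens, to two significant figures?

For the image at the near point, M = 1 + D/f.
f = D/(M - 1) = 24/(3.09 - 1) = 11.483 cm.

11 cm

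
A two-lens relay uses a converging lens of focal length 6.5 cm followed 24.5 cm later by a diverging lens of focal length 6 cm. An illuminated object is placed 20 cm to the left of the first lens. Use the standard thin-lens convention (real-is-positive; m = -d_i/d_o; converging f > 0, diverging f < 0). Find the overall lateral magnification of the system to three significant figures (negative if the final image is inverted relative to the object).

-0.138

Lens 1: 1/d_i1 = 1/f_1 - 1/d_o1 = 1/6.5 - 1/20 = 0.10385 cm^-1, so d_i1 = 9.630 cm.
m_1 = -(9.630)/20 = -0.4815.
That image sits 14.870 cm in front of the second lens, so d_o2 = 14.870 cm.
Lens 2: 1/d_i2 = 1/f_2 - 1/d_o2 = 1/(-6) - 1/(14.870) = -0.23391 cm^-1, so d_i2 = -4.275 cm.
m_2 = -(-4.275)/(14.870) = 0.2875.
Total m = m_1 x m_2 = (-0.4815)(0.2875) = -0.1384.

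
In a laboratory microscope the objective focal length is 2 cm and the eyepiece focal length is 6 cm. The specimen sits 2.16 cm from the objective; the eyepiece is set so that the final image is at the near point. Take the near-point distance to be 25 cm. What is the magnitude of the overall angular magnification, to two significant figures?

Objective: 1/d_i = 1/f_obj - 1/d_o = 1/2 - 1/2.16 = 0.03704 cm^-1, so d_i = 27.000 cm.
m_obj = -d_i/d_o = -27.000/2.16 = -12.500.
Eyepiece angular magnification (image at near point): M_eye = 1 + D/f_e = 1 + 25/6 = 5.167.
Overall M = m_obj x M_eye = (-12.500)(5.167) = -64.58.
|M| = 64.58.

65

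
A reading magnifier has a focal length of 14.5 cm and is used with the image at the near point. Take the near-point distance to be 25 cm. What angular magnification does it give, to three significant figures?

2.72

M = 1 + D/f = 1 + 25/14.5 = 2.724.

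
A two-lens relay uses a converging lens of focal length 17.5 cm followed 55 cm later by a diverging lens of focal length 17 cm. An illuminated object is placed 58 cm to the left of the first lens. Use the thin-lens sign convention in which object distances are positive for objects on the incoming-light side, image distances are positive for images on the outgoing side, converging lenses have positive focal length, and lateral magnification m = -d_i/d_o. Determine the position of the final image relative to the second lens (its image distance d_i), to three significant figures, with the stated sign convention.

-10.8 cm

First lens: d_i1 = 1/(1/17.5 - 1/58) = 25.062 cm.
That image sits 29.938 cm in front of the second lens, so d_o2 = 29.938 cm.
Second lens: d_i2 = 1/(1/(-17) - 1/(29.938)) = -10.843 cm.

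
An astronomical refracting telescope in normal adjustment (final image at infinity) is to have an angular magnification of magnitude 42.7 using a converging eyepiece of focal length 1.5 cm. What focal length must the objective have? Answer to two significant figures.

|M| = f_obj/|f_eye|, so f_obj = |M| x |f_eye| = 42.7 x 1.5 = 64.050 cm.

64 cm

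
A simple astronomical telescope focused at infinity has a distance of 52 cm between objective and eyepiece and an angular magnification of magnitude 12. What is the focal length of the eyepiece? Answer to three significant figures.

In normal adjustment the tube length equals f_obj + f_eye and |M| = f_obj/f_eye.
So f_obj = 12 f_eye and 12 f_eye + f_eye = 52 cm, giving f_eye = 52/13 = 4.000 cm and f_obj = 48.000 cm.

4.00 cm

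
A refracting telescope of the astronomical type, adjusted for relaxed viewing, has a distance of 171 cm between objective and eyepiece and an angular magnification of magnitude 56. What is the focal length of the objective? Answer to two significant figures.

In normal adjustment the tube length equals f_obj + f_eye and |M| = f_obj/f_eye.
So f_obj = 56 f_eye and 56 f_eye + f_eye = 171 cm, giving f_eye = 171/57 = 3.000 cm and f_obj = 168.000 cm.

170 cm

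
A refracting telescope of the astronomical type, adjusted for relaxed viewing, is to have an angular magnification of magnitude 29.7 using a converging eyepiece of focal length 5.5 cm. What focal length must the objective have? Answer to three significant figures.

163 cm

|M| = f_obj/|f_eye|, so f_obj = |M| x |f_eye| = 29.7 x 5.5 = 163.350 cm.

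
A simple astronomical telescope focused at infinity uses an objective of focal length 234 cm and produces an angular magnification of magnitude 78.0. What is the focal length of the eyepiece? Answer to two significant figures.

|M| = f_obj/f_eye, so f_eye = f_obj/|M| = 234/78.0 = 3.000 cm.

3.0 cm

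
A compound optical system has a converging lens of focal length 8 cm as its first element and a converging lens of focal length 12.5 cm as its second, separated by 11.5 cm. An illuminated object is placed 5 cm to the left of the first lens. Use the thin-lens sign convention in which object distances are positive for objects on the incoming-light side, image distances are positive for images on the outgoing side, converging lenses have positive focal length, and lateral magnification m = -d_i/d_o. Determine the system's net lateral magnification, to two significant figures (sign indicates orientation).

Applying the thin-lens equation to the first lens, 1/8 = 1/5 + 1/d_i1, which gives d_i1 = -13.333 cm.
Its lateral magnification is m_1 = -d_i1/d_o1 = -(-13.333)/5 = 2.6667.
The intermediate image is virtual, 13.333 cm to the left of lens 1, so d_o2 = L - d_i1 = 11.5 - (-13.333) = 24.833 cm.
Applying the thin-lens equation again with f_2 = 12.5 cm and d_o2 = 24.833 cm gives d_i2 = 25.169 cm.
m_2 = -(25.169)/(24.833) = -1.0135.
Overall magnification: m = m_1 m_2 = -2.7027.

-2.7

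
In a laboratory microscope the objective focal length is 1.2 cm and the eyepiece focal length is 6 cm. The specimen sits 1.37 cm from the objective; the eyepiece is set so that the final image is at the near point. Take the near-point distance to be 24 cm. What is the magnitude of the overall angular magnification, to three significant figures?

35.3

Objective: 1/d_i = 1/f_obj - 1/d_o = 1/1.2 - 1/1.37 = 0.10341 cm^-1, so d_i = 9.671 cm.
m_obj = -d_i/d_o = -9.671/1.37 = -7.059.
Eyepiece angular magnification (image at near point): M_eye = 1 + D/f_e = 1 + 24/6 = 5.000.
Overall M = m_obj x M_eye = (-7.059)(5.000) = -35.29.
|M| = 35.29.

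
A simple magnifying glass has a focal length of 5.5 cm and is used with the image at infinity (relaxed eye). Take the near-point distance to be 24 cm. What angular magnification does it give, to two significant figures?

4.4

M = D/f = 24/5.5 = 4.364.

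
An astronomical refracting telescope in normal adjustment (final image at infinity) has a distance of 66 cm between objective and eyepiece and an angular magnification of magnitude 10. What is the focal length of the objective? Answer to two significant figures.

In normal adjustment the tube length equals f_obj + f_eye and |M| = f_obj/f_eye.
So f_obj = 10 f_eye and 10 f_eye + f_eye = 66 cm, giving f_eye = 66/11 = 6.000 cm and f_obj = 60.000 cm.

60 cm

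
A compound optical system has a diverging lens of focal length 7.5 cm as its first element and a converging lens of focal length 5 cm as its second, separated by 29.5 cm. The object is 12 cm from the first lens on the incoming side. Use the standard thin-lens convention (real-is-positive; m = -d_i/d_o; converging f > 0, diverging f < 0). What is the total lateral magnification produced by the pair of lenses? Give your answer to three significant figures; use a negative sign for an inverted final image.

-0.0661

Applying the thin-lens equation to the first lens, 1/(-7.5) = 1/12 + 1/d_i1, which gives d_i1 = -4.615 cm.
Its lateral magnification is m_1 = -d_i1/d_o1 = -(-4.615)/12 = 0.3846.
With d_i1 < 0 the first image is virtual and lies on the object side; the object distance for lens 2 is d_o2 = 29.5 - (-4.615) = 34.115 cm.
Applying the thin-lens equation again with f_2 = 5 cm and d_o2 = 34.115 cm gives d_i2 = 5.859 cm.
m_2 = -(5.859)/(34.115) = -0.1717.
Overall magnification: m = m_1 m_2 = -0.0661.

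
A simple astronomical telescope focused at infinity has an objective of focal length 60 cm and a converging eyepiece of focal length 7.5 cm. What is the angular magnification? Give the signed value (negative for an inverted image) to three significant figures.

M = -f_obj/f_eye = -60/(7.5) = -8.000.

-8.00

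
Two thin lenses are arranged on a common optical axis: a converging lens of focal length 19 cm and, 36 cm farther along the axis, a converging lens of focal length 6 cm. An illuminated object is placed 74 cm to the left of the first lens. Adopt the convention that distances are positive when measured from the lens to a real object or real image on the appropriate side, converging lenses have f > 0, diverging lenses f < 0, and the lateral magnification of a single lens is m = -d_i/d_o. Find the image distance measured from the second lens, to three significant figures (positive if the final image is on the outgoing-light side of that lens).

Applying the thin-lens equation to the first lens, 1/19 = 1/74 + 1/d_i1, which gives d_i1 = 25.564 cm.
Object distance for lens 2: d_o2 = 36 - 25.564 = 10.436 cm.
Applying the thin-lens equation again with f_2 = 6 cm and d_o2 = 10.436 cm gives d_i2 = 14.115 cm.

14.1 cm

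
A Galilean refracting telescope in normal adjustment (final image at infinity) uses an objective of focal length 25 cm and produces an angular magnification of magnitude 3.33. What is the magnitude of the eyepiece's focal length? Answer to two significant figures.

7.5 cm

|M| = f_obj/|f_eye|, so |f_eye| = f_obj/|M| = 25/3.33 = 7.508 cm.
(The eyepiece is diverging, so its signed focal length is -7.508 cm.)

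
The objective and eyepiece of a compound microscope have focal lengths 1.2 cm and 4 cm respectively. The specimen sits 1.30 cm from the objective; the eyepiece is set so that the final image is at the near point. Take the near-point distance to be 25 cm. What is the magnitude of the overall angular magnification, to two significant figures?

Objective: 1/d_i = 1/f_obj - 1/d_o = 1/1.2 - 1/1.30 = 0.06410 cm^-1, so d_i = 15.600 cm.
m_obj = -d_i/d_o = -15.600/1.30 = -12.000.
Eyepiece angular magnification (image at near point): M_eye = 1 + D/f_e = 1 + 25/4 = 7.250.
Overall M = m_obj x M_eye = (-12.000)(7.250) = -87.00.
|M| = 87.00.

87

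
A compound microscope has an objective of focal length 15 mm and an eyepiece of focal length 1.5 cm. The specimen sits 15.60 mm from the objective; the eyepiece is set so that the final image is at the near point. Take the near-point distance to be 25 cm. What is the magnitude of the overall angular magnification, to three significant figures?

442

Convert to cm: f_obj = 15 mm = 1.5 cm; d_o = 15.60 mm = 1.56 cm.
Objective: 1/d_i = 1/f_obj - 1/d_o = 1/1.5 - 1/1.56 = 0.02564 cm^-1, so d_i = 39.000 cm.
m_obj = -d_i/d_o = -39.000/1.56 = -25.000.
Eyepiece angular magnification (image at near point): M_eye = 1 + D/f_e = 1 + 25/1.5 = 17.667.
Overall M = m_obj x M_eye = (-25.000)(17.667) = -441.67.
|M| = 441.67.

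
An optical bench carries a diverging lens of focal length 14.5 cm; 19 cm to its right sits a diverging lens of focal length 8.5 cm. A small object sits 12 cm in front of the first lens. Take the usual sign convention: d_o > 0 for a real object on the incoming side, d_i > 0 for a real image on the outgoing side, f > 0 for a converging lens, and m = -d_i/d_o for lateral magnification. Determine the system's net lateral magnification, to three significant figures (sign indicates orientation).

First lens: d_i1 = 1/(1/(-14.5) - 1/12) = -6.566 cm.
m_1 = -(-6.566)/12 = 0.5472.
With d_i1 < 0 the first image is virtual and lies on the object side; the object distance for lens 2 is d_o2 = 19 - (-6.566) = 25.566 cm.
Second lens: d_i2 = 1/(1/(-8.5) - 1/(25.566)) = -6.379 cm.
m_2 = -(-6.379)/(25.566) = 0.2495.
The system's lateral magnification is m_1 m_2 = (0.5472)(0.2495) = 0.1365.

0.137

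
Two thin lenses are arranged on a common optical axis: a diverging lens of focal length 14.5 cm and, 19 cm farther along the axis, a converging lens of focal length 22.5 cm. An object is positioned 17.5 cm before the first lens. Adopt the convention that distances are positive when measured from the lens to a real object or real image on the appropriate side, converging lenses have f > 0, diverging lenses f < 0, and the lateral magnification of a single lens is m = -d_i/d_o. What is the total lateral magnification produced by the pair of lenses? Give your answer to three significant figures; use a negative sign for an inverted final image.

-2.30

Applying the thin-lens equation to the first lens, 1/(-14.5) = 1/17.5 + 1/d_i1, which gives d_i1 = -7.930 cm.
Its lateral magnification is m_1 = -d_i1/d_o1 = -(-7.930)/17.5 = 0.4531.
With d_i1 < 0 the first image is virtual and lies on the object side; the object distance for lens 2 is d_o2 = 19 - (-7.930) = 26.930 cm.
Applying the thin-lens equation again with f_2 = 22.5 cm and d_o2 = 26.930 cm gives d_i2 = 136.786 cm.
m_2 = -(136.786)/(26.930) = -5.0794.
The system's lateral magnification is m_1 m_2 = (0.4531)(-5.0794) = -2.3016.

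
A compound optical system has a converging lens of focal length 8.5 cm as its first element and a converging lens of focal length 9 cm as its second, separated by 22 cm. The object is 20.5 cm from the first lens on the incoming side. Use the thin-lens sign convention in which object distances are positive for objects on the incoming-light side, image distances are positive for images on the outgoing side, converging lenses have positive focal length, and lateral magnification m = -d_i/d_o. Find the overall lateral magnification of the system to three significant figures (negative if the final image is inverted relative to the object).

Lens 1: 1/d_i1 = 1/f_1 - 1/d_o1 = 1/8.5 - 1/20.5 = 0.06887 cm^-1, so d_i1 = 14.521 cm.
m_1 = -(14.521)/20.5 = -0.7083.
That image sits 7.479 cm in front of the second lens, so d_o2 = 7.479 cm.
Lens 2: 1/d_i2 = 1/f_2 - 1/d_o2 = 1/9 - 1/(7.479) = -0.02259 cm^-1, so d_i2 = -44.260 cm.
m_2 = -(-44.260)/(7.479) = 5.9178.
The system's lateral magnification is m_1 m_2 = (-0.7083)(5.9178) = -4.1918.

-4.19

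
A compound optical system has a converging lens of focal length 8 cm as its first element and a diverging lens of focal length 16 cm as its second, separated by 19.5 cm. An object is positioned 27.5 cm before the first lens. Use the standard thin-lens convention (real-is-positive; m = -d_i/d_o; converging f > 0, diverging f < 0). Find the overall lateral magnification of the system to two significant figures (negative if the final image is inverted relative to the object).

Lens 1: 1/d_i1 = 1/f_1 - 1/d_o1 = 1/8 - 1/27.5 = 0.08864 cm^-1, so d_i1 = 11.282 cm.
m_1 = -(11.282)/27.5 = -0.4103.
The intermediate image is 11.282 cm to the right of lens 1, so d_o2 = L - d_i1 = 19.5 - 11.282 = 8.218 cm.
Lens 2: 1/d_i2 = 1/f_2 - 1/d_o2 = 1/(-16) - 1/(8.218) = -0.18418 cm^-1, so d_i2 = -5.429 cm.
m_2 = -(-5.429)/(8.218) = 0.6607.
Overall magnification: m = m_1 m_2 = -0.2710.

-0.27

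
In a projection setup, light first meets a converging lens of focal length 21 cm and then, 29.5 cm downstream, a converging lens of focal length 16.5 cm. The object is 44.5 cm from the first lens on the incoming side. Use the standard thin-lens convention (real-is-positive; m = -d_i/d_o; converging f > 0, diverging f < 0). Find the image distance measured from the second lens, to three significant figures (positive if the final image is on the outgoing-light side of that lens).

6.33 cm

Applying the thin-lens equation to the first lens, 1/21 = 1/44.5 + 1/d_i1, which gives d_i1 = 39.766 cm.
This image would form 39.766 cm past lens 1, i.e. 10.266 cm beyond lens 2, so it is a virtual object for lens 2: d_o2 = 29.5 - 39.766 = -10.266 cm.
Applying the thin-lens equation again with f_2 = 16.5 cm and d_o2 = -10.266 cm gives d_i2 = 6.328 cm.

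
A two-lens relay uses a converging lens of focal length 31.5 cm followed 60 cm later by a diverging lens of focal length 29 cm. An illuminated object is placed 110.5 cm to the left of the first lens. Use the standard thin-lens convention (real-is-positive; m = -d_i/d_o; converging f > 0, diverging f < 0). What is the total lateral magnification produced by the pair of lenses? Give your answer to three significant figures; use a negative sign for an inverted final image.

-0.257

First lens: d_i1 = 1/(1/31.5 - 1/110.5) = 44.060 cm.
m_1 = -(44.060)/110.5 = -0.3987.
That image sits 15.940 cm in front of the second lens, so d_o2 = 15.940 cm.
Second lens: d_i2 = 1/(1/(-29) - 1/(15.940)) = -10.286 cm.
m_2 = -(-10.286)/(15.940) = 0.6453.
The system's lateral magnification is m_1 m_2 = (-0.3987)(0.6453) = -0.2573.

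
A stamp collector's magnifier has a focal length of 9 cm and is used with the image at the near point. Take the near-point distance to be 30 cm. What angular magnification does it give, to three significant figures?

4.33

M = 1 + D/f = 1 + 30/9 = 4.333.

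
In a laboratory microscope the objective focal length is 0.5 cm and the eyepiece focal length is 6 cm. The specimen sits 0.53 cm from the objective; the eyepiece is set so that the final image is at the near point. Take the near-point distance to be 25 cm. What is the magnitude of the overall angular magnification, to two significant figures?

86

Objective: 1/d_i = 1/f_obj - 1/d_o = 1/0.5 - 1/0.53 = 0.11321 cm^-1, so d_i = 8.833 cm.
m_obj = -d_i/d_o = -8.833/0.53 = -16.667.
Eyepiece angular magnification (image at near point): M_eye = 1 + D/f_e = 1 + 25/6 = 5.167.
Overall M = m_obj x M_eye = (-16.667)(5.167) = -86.11.
|M| = 86.11.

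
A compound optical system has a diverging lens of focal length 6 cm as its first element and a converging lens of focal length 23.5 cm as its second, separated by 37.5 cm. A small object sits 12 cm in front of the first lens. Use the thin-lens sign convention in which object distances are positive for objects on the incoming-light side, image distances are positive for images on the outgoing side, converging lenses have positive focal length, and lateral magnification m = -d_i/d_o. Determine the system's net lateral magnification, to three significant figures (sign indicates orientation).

-0.435

Applying the thin-lens equation to the first lens, 1/(-6) = 1/12 + 1/d_i1, which gives d_i1 = -4.000 cm.
Its lateral magnification is m_1 = -d_i1/d_o1 = -(-4.000)/12 = 0.3333.
With d_i1 < 0 the first image is virtual and lies on the object side; the object distance for lens 2 is d_o2 = 37.5 - (-4.000) = 41.500 cm.
Applying the thin-lens equation again with f_2 = 23.5 cm and d_o2 = 41.500 cm gives d_i2 = 54.181 cm.
m_2 = -(54.181)/(41.500) = -1.3056.
The system's lateral magnification is m_1 m_2 = (0.3333)(-1.3056) = -0.4352.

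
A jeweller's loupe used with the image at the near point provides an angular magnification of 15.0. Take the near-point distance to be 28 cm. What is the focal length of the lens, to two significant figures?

2.0 cm

For the image at the near point, M = 1 + D/f.
f = D/(M - 1) = 28/(15.0 - 1) = 2.000 cm.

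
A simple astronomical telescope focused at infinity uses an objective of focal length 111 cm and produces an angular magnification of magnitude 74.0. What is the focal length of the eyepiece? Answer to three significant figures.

1.50 cm

|M| = f_obj/f_eye, so f_eye = f_obj/|M| = 111/74.0 = 1.500 cm.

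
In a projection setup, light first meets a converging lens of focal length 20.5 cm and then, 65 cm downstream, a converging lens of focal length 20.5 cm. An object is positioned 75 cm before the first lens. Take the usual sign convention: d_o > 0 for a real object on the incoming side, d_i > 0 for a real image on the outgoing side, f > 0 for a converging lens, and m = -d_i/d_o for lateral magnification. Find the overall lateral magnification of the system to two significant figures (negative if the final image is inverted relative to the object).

Lens 1: 1/d_i1 = 1/f_1 - 1/d_o1 = 1/20.5 - 1/75 = 0.03545 cm^-1, so d_i1 = 28.211 cm.
m_1 = -(28.211)/75 = -0.3761.
Object distance for lens 2: d_o2 = 65 - 28.211 = 36.789 cm.
Lens 2: 1/d_i2 = 1/f_2 - 1/d_o2 = 1/20.5 - 1/(36.789) = 0.02160 cm^-1, so d_i2 = 46.300 cm.
m_2 = -(46.300)/(36.789) = -1.2585.
Total m = m_1 x m_2 = (-0.3761)(-1.2585) = 0.4734.

0.47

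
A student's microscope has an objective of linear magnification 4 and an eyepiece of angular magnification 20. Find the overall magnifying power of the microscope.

The overall magnification of a compound microscope is the product of the objective and eyepiece magnifications:
M = M_obj x M_eye = 4 x 20 = 80.

80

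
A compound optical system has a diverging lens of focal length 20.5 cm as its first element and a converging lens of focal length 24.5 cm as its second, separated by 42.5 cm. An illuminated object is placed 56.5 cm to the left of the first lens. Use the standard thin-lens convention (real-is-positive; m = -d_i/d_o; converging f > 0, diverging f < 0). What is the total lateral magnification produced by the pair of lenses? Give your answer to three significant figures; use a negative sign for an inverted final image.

-0.197

Lens 1: 1/d_i1 = 1/f_1 - 1/d_o1 = 1/(-20.5) - 1/56.5 = -0.06648 cm^-1, so d_i1 = -15.042 cm.
m_1 = -(-15.042)/56.5 = 0.2662.
The intermediate image is virtual, 15.042 cm to the left of lens 1, so d_o2 = L - d_i1 = 42.5 - (-15.042) = 57.542 cm.
Lens 2: 1/d_i2 = 1/f_2 - 1/d_o2 = 1/24.5 - 1/(57.542) = 0.02344 cm^-1, so d_i2 = 42.666 cm.
m_2 = -(42.666)/(57.542) = -0.7415.
Total m = m_1 x m_2 = (0.2662)(-0.7415) = -0.1974.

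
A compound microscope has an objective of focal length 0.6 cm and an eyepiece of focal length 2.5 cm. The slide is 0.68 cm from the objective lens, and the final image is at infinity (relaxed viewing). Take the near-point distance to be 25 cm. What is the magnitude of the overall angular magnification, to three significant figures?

Objective: 1/d_i = 1/f_obj - 1/d_o = 1/0.6 - 1/0.68 = 0.19608 cm^-1, so d_i = 5.100 cm.
m_obj = -d_i/d_o = -5.100/0.68 = -7.500.
Eyepiece angular magnification (image at infinity): M_eye = D/f_e = 25/2.5 = 10.000.
Overall M = m_obj x M_eye = (-7.500)(10.000) = -75.00.
|M| = 75.00.

75.0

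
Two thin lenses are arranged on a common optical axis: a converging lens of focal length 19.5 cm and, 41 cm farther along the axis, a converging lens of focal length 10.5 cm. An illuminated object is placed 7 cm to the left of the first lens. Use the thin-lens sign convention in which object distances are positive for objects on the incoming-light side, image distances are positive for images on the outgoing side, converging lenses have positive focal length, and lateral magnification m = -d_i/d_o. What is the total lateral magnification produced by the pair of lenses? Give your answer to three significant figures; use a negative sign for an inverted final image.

Applying the thin-lens equation to the first lens, 1/19.5 = 1/7 + 1/d_i1, which gives d_i1 = -10.920 cm.
Its lateral magnification is m_1 = -d_i1/d_o1 = -(-10.920)/7 = 1.5600.
The intermediate image is virtual, 10.920 cm to the left of lens 1, so d_o2 = L - d_i1 = 41 - (-10.920) = 51.920 cm.
Applying the thin-lens equation again with f_2 = 10.5 cm and d_o2 = 51.920 cm gives d_i2 = 13.162 cm.
m_2 = -(13.162)/(51.920) = -0.2535.
Overall magnification: m = m_1 m_2 = -0.3955.

-0.395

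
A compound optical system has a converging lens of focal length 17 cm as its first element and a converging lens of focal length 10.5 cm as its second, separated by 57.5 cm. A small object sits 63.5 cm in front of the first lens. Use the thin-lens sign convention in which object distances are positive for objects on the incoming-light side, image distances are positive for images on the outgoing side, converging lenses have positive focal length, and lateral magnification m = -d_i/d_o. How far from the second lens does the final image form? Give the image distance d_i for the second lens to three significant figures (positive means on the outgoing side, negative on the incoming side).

First lens: d_i1 = 1/(1/17 - 1/63.5) = 23.215 cm.
The intermediate image is 23.215 cm to the right of lens 1, so d_o2 = L - d_i1 = 57.5 - 23.215 = 34.285 cm.
Second lens: d_i2 = 1/(1/10.5 - 1/(34.285)) = 15.135 cm.

15.1 cm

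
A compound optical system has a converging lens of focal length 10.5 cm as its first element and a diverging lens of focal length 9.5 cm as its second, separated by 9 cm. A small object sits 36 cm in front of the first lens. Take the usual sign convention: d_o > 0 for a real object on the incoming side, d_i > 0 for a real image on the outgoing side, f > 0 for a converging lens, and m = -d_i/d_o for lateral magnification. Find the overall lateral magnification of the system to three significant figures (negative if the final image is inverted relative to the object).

-1.06

Applying the thin-lens equation to the first lens, 1/10.5 = 1/36 + 1/d_i1, which gives d_i1 = 14.824 cm.
Its lateral magnification is m_1 = -d_i1/d_o1 = -(14.824)/36 = -0.4118.
This image would form 14.824 cm past lens 1, i.e. 5.824 cm beyond lens 2, so it is a virtual object for lens 2: d_o2 = 9 - 14.824 = -5.824 cm.
Applying the thin-lens equation again with f_2 = -9.5 cm and d_o2 = -5.824 cm gives d_i2 = 15.048 cm.
m_2 = -(15.048)/(-5.824) = 2.5840.
The system's lateral magnification is m_1 m_2 = (-0.4118)(2.5840) = -1.0640.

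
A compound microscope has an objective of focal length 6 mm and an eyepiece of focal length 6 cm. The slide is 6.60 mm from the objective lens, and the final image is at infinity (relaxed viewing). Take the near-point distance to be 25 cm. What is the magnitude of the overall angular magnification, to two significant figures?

42

Convert to cm: f_obj = 6 mm = 0.6 cm; d_o = 6.60 mm = 0.66 cm.
Objective: 1/d_i = 1/f_obj - 1/d_o = 1/0.6 - 1/0.66 = 0.15152 cm^-1, so d_i = 6.600 cm.
m_obj = -d_i/d_o = -6.600/0.66 = -10.000.
Eyepiece angular magnification (image at infinity): M_eye = D/f_e = 25/6 = 4.167.
Overall M = m_obj x M_eye = (-10.000)(4.167) = -41.67.
|M| = 41.67.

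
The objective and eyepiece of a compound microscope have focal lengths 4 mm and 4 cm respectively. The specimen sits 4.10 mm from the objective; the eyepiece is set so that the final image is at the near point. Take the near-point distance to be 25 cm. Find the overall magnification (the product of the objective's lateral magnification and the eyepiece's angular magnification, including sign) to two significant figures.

-290

Convert to cm: f_obj = 4 mm = 0.4 cm; d_o = 4.10 mm = 0.41 cm.
Objective: 1/d_i = 1/f_obj - 1/d_o = 1/0.4 - 1/0.41 = 0.06098 cm^-1, so d_i = 16.400 cm.
m_obj = -d_i/d_o = -16.400/0.41 = -40.000.
Eyepiece angular magnification (image at near point): M_eye = 1 + D/f_e = 1 + 25/4 = 7.250.
Overall M = m_obj x M_eye = (-40.000)(7.250) = -290.00.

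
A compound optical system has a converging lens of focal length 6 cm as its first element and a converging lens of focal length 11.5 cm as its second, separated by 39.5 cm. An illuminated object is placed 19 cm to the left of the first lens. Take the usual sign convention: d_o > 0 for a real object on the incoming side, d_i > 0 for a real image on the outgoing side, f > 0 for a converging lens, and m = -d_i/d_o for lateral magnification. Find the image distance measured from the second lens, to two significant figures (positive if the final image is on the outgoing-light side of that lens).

18 cm

First lens: d_i1 = 1/(1/6 - 1/19) = 8.769 cm.
The intermediate image is 8.769 cm to the right of lens 1, so d_o2 = L - d_i1 = 39.5 - 8.769 = 30.731 cm.
Second lens: d_i2 = 1/(1/11.5 - 1/(30.731)) = 18.377 cm.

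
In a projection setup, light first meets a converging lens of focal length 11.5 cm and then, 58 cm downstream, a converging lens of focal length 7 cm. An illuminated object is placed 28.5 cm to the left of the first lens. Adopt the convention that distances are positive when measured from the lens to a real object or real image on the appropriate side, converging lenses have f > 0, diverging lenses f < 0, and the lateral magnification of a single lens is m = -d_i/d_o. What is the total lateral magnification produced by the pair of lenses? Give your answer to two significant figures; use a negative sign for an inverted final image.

0.15

Applying the thin-lens equation to the first lens, 1/11.5 = 1/28.5 + 1/d_i1, which gives d_i1 = 19.279 cm.
Its lateral magnification is m_1 = -d_i1/d_o1 = -(19.279)/28.5 = -0.6765.
That image sits 38.721 cm in front of the second lens, so d_o2 = 38.721 cm.
Applying the thin-lens equation again with f_2 = 7 cm and d_o2 = 38.721 cm gives d_i2 = 8.545 cm.
m_2 = -(8.545)/(38.721) = -0.2207.
Total m = m_1 x m_2 = (-0.6765)(-0.2207) = 0.1493.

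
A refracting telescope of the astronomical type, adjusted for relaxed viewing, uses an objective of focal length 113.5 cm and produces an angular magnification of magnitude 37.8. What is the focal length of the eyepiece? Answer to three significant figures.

3.00 cm

|M| = f_obj/f_eye, so f_eye = f_obj/|M| = 113.5/37.8 = 3.003 cm.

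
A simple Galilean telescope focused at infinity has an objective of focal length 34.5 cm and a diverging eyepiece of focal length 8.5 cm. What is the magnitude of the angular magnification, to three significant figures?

|M| = f_obj/|f_eye| = 34.5/8.5 = 4.059.

4.06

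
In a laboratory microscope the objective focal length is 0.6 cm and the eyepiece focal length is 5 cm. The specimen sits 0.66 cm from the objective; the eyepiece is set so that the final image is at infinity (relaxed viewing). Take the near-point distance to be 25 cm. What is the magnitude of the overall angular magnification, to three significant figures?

Objective: 1/d_i = 1/f_obj - 1/d_o = 1/0.6 - 1/0.66 = 0.15152 cm^-1, so d_i = 6.600 cm.
m_obj = -d_i/d_o = -6.600/0.66 = -10.000.
Eyepiece angular magnification (image at infinity): M_eye = D/f_e = 25/5 = 5.000.
Overall M = m_obj x M_eye = (-10.000)(5.000) = -50.00.
|M| = 50.00.

50.0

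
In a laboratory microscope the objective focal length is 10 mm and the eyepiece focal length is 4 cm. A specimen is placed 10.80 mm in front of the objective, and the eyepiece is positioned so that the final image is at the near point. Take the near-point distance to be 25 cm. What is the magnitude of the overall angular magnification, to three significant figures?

90.6

Convert to cm: f_obj = 10 mm = 1 cm; d_o = 10.80 mm = 1.08 cm.
Objective: 1/d_i = 1/f_obj - 1/d_o = 1/1 - 1/1.08 = 0.07407 cm^-1, so d_i = 13.500 cm.
m_obj = -d_i/d_o = -13.500/1.08 = -12.500.
Eyepiece angular magnification (image at near point): M_eye = 1 + D/f_e = 1 + 25/4 = 7.250.
Overall M = m_obj x M_eye = (-12.500)(7.250) = -90.62.
|M| = 90.62.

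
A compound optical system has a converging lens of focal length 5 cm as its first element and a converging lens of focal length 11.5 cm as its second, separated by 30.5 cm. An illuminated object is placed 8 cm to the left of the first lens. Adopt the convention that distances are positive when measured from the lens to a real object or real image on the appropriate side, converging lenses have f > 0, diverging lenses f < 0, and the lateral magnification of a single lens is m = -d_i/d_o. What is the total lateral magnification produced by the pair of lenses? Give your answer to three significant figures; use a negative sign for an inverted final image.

3.38

Lens 1: 1/d_i1 = 1/f_1 - 1/d_o1 = 1/5 - 1/8 = 0.07500 cm^-1, so d_i1 = 13.333 cm.
m_1 = -(13.333)/8 = -1.6667.
The intermediate image is 13.333 cm to the right of lens 1, so d_o2 = L - d_i1 = 30.5 - 13.333 = 17.167 cm.
Lens 2: 1/d_i2 = 1/f_2 - 1/d_o2 = 1/11.5 - 1/(17.167) = 0.02870 cm^-1, so d_i2 = 34.838 cm.
m_2 = -(34.838)/(17.167) = -2.0294.
The system's lateral magnification is m_1 m_2 = (-1.6667)(-2.0294) = 3.3824.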